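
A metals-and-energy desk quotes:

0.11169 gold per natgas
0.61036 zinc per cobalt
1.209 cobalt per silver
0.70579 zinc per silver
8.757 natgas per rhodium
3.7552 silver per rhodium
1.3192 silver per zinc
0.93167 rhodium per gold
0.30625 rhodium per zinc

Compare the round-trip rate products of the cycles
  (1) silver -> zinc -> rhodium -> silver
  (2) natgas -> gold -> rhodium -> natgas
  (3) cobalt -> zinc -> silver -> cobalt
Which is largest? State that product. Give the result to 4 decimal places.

0.9735

(1) 0.70579 × 0.30625 × 3.7552 = 0.81168
(2) 0.11169 × 0.93167 × 8.757 = 0.91124
(3) 0.61036 × 1.3192 × 1.209 = 0.97347
Highest is cycle (3) at 0.9735 (≤1, no arbitrage).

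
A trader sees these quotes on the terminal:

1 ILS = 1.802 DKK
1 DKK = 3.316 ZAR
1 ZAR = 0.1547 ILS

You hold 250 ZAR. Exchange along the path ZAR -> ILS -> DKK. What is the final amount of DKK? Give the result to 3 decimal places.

250 ZAR × 0.1547 = 38.675 ILS
38.675 ILS × 1.802 = 69.69235 DKK

69.692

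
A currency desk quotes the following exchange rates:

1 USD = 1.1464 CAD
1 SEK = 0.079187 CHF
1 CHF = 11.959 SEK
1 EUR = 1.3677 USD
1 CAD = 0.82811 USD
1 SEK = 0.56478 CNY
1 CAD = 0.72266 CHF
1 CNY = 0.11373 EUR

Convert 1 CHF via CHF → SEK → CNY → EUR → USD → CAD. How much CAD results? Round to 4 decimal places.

1.2044

1 CHF × 11.959 = 11.959 SEK
11.959 SEK × 0.56478 = 6.75420402 CNY
6.75420402 CNY × 0.11373 = 0.7681556231946 EUR
0.7681556231946 EUR × 1.3677 = 1.05060644584325442 USD
1.05060644584325442 USD × 1.1464 = 1.204415229514706867088 CAD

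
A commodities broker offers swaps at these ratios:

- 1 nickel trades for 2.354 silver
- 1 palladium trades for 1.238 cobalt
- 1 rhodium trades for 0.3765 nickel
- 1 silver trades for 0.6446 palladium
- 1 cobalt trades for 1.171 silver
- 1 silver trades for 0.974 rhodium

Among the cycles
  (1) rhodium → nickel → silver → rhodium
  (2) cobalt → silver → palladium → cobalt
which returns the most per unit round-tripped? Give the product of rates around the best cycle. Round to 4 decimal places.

(1) 0.3765 × 2.354 × 0.974 = 0.86324
(2) 1.171 × 0.6446 × 1.238 = 0.93448
Highest is cycle (2) at 0.9345 (≤1, no arbitrage).

0.9345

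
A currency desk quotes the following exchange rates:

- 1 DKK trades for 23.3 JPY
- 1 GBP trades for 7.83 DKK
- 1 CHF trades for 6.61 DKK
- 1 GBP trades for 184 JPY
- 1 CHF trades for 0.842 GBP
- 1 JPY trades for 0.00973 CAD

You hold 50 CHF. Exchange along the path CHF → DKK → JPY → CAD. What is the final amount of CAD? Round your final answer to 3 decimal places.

50 CHF × 6.61 = 330.5 DKK
330.5 DKK × 23.3 = 7700.65 JPY
7700.65 JPY × 0.00973 = 74.9273245 CAD

74.927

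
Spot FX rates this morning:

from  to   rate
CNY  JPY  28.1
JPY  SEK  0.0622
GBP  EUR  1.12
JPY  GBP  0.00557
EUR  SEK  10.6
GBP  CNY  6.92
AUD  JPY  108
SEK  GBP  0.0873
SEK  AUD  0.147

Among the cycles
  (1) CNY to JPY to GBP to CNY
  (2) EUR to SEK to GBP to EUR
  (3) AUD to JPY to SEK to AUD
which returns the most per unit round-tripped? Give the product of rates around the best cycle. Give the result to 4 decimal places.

(1) 28.1 × 0.00557 × 6.92 = 1.08310
(2) 10.6 × 0.0873 × 1.12 = 1.03643
(3) 108 × 0.0622 × 0.147 = 0.98749
Highest is cycle (1) at 1.0831 (>1, arbitrage).

1.0831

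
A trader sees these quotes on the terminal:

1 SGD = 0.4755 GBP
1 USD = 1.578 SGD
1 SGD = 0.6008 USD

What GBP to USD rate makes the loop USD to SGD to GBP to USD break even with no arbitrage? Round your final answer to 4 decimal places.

1.3327

Known legs of the cycle: 1.578 × 0.4755 = 0.750339
For no arbitrage the full-cycle product must be 1, so the missing rate is 1 / 0.750339 ≈ 1.332731.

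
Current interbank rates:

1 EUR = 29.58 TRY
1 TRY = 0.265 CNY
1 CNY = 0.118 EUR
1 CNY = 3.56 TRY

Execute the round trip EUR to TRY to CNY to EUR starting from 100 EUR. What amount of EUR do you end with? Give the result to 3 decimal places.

92.497

100 EUR × 29.58 = 2958 TRY
2958 TRY × 0.265 = 783.87 CNY
783.87 CNY × 0.118 = 92.49666 EUR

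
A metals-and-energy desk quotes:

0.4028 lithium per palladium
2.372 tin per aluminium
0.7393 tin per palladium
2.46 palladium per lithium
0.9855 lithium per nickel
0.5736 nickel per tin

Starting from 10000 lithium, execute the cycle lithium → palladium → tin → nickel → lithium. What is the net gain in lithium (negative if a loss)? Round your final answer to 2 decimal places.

10000 lithium × 2.46 = 24600 palladium
24600 palladium × 0.7393 = 18186.78 tin
18186.78 tin × 0.5736 = 10431.937008 nickel
10431.937008 nickel × 0.9855 = 10280.673921384 lithium
Net change: 10280.673921384 − 10000 = 280.673921384 lithium

280.67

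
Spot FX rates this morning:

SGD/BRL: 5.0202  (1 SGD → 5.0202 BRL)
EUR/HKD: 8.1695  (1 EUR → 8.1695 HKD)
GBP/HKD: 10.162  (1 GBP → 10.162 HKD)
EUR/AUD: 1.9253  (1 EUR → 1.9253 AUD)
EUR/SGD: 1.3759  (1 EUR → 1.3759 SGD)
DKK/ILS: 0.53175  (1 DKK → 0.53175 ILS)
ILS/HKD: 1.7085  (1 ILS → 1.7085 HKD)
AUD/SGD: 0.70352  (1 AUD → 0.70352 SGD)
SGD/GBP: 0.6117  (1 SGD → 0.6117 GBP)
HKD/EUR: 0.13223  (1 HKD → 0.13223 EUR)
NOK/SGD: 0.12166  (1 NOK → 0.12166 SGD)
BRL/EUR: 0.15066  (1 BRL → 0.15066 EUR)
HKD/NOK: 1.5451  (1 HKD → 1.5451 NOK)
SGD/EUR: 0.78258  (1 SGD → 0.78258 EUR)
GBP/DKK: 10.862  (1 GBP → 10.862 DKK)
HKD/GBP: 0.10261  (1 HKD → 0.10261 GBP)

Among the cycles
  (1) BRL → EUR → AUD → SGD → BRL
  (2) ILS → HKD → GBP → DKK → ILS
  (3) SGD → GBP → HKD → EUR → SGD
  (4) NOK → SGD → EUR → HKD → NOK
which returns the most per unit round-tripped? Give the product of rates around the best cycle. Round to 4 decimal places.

(1) 0.15066 × 1.9253 × 0.70352 × 5.0202 = 1.02446
(2) 1.7085 × 0.10261 × 10.862 × 0.53175 = 1.01256
(3) 0.6117 × 10.162 × 0.13223 × 1.3759 = 1.13093
(4) 0.12166 × 0.78258 × 8.1695 × 1.5451 = 1.20179
Highest is cycle (4) at 1.2018 (>1, arbitrage).

1.2018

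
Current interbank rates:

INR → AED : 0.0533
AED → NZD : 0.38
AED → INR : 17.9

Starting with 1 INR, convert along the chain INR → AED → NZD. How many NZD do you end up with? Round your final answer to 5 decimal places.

0.02025

1 INR × 0.0533 = 0.0533 AED
0.0533 AED × 0.38 = 0.020254 NZD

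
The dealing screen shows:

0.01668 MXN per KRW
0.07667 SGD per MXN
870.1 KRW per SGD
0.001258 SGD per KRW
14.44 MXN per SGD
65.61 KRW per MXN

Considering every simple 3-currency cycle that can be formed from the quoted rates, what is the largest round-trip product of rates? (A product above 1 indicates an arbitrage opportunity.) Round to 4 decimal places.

SGD→MXN→KRW→SGD: 14.44 × 65.61 × 0.001258 = 1.19184
SGD→KRW→MXN→SGD: 870.1 × 0.01668 × 0.07667 = 1.11273
Maximum is SGD→MXN→KRW→SGD at 1.1918; arbitrage exists.

1.1918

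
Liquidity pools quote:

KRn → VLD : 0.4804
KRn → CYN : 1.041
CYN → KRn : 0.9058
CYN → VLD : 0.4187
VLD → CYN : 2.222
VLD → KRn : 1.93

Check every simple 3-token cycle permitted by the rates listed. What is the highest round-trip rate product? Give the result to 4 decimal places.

0.9669

KRn→VLD→CYN→KRn: 0.4804 × 2.222 × 0.9058 = 0.96690
KRn→CYN→VLD→KRn: 1.041 × 0.4187 × 1.93 = 0.84122
Maximum is KRn→VLD→CYN→KRn at 0.9669; no arbitrage — every cycle loses value.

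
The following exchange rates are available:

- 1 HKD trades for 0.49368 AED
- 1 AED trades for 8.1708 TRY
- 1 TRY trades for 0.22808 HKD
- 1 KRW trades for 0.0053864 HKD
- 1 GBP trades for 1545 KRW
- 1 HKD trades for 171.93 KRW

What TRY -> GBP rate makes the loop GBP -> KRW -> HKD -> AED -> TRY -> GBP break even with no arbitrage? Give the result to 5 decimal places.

Known legs of the cycle: 1545 × 0.0053864 × 0.49368 × 8.1708 = 33.568906842041472
For no arbitrage the full-cycle product must be 1, so the missing rate is 1 / 33.568906842041472 ≈ 0.0297895.

0.02979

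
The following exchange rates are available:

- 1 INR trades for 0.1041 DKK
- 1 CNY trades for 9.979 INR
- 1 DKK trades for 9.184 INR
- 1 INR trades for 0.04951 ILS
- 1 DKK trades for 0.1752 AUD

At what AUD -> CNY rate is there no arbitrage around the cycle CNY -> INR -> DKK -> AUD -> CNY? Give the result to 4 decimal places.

5.4945

Known legs of the cycle: 9.979 × 0.1041 × 0.1752 = 0.18200019528
For no arbitrage the full-cycle product must be 1, so the missing rate is 1 / 0.18200019528 ≈ 5.494500.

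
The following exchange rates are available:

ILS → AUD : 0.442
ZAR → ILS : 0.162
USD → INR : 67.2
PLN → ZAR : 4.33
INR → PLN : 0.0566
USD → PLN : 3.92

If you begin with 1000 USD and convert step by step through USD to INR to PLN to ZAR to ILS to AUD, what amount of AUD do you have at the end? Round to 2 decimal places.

1179.26

1000 USD × 67.2 = 67200 INR
67200 INR × 0.0566 = 3803.52 PLN
3803.52 PLN × 4.33 = 16469.2416 ZAR
16469.2416 ZAR × 0.162 = 2668.0171392 ILS
2668.0171392 ILS × 0.442 = 1179.2635755264 AUD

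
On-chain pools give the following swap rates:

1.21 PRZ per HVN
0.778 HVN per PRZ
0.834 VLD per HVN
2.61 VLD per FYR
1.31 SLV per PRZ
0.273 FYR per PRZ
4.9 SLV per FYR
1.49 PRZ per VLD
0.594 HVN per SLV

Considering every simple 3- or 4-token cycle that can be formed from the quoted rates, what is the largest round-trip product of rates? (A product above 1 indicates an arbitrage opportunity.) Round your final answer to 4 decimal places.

1.0617

VLD→PRZ→FYR→VLD: 1.49 × 0.273 × 2.61 = 1.06167
SLV→HVN→VLD→PRZ→SLV: 0.594 × 0.834 × 1.49 × 1.31 = 0.96696
VLD→PRZ→HVN→VLD: 1.49 × 0.778 × 0.834 = 0.96679
SLV→HVN→PRZ→FYR→SLV: 0.594 × 1.21 × 0.273 × 4.9 = 0.96146
SLV→HVN→PRZ→SLV: 0.594 × 1.21 × 1.31 = 0.94155
Maximum is VLD→PRZ→FYR→VLD at 1.0617; arbitrage exists.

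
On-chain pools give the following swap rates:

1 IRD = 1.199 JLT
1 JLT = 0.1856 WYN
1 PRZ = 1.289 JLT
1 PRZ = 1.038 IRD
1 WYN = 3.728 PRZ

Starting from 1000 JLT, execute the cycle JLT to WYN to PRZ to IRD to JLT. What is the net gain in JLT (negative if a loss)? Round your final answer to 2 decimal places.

-138.87

1000 JLT × 0.1856 = 185.6 WYN
185.6 WYN × 3.728 = 691.9168 PRZ
691.9168 PRZ × 1.038 = 718.2096384 IRD
718.2096384 IRD × 1.199 = 861.1333564416 JLT
Net change: 861.1333564416 − 1000 = -138.8666435584 JLT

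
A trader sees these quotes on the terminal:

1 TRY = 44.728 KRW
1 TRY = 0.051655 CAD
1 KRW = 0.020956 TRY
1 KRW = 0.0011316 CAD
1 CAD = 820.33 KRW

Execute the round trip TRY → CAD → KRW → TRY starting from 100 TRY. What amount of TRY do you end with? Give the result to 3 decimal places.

100 TRY × 0.051655 = 5.1655 CAD
5.1655 CAD × 820.33 = 4237.414615 KRW
4237.414615 KRW × 0.020956 = 88.79926067194 TRY

88.799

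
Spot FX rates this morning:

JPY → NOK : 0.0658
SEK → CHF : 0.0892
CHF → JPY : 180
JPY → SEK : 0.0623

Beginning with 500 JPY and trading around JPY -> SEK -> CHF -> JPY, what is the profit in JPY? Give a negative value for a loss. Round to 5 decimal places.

0.14440

500 JPY × 0.0623 = 31.15 SEK
31.15 SEK × 0.0892 = 2.77858 CHF
2.77858 CHF × 180 = 500.1444 JPY
Net change: 500.1444 − 500 = 0.1444 JPY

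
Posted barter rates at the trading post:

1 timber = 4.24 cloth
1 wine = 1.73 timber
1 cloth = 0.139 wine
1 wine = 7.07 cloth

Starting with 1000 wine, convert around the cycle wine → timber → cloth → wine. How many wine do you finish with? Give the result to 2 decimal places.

1000 wine × 1.73 = 1730 timber
1730 timber × 4.24 = 7335.2 cloth
7335.2 cloth × 0.139 = 1019.5928 wine

1019.59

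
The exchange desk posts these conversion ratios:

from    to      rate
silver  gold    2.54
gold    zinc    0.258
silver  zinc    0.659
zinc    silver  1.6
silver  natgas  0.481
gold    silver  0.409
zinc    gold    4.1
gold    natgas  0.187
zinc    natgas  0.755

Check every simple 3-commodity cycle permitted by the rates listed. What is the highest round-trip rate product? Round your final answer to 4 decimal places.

gold→silver→zinc→gold: 0.409 × 0.659 × 4.1 = 1.10508
gold→zinc→silver→gold: 0.258 × 1.6 × 2.54 = 1.04851
Maximum is gold→silver→zinc→gold at 1.1051; arbitrage exists.

1.1051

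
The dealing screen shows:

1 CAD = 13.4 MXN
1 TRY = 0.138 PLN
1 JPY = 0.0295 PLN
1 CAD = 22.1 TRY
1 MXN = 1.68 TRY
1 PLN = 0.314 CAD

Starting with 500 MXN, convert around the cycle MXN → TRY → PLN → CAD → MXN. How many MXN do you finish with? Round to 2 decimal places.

500 MXN × 1.68 = 840 TRY
840 TRY × 0.138 = 115.92 PLN
115.92 PLN × 0.314 = 36.39888 CAD
36.39888 CAD × 13.4 = 487.744992 MXN

487.74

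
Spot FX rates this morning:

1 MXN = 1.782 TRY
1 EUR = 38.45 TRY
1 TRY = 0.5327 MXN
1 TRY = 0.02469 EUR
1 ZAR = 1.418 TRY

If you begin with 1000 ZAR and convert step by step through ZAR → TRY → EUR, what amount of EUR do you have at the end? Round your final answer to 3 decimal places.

35.010

1000 ZAR × 1.418 = 1418 TRY
1418 TRY × 0.02469 = 35.01042 EUR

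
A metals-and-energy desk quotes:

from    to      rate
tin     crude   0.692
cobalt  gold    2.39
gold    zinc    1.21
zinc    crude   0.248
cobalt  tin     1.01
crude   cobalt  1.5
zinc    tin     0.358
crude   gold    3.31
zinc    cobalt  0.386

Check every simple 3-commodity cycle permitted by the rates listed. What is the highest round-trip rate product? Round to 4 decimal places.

1.1163

gold→zinc→cobalt→gold: 1.21 × 0.386 × 2.39 = 1.11627
cobalt→tin→crude→cobalt: 1.01 × 0.692 × 1.5 = 1.04838
gold→zinc→crude→gold: 1.21 × 0.248 × 3.31 = 0.99326
Maximum is gold→zinc→cobalt→gold at 1.1163; arbitrage exists.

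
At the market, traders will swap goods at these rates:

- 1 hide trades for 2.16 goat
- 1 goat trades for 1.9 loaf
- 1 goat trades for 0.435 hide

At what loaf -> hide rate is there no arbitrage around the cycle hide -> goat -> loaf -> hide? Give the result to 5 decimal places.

Known legs of the cycle: 2.16 × 1.9 = 4.104
For no arbitrage the full-cycle product must be 1, so the missing rate is 1 / 4.104 ≈ 0.2436647.

0.24366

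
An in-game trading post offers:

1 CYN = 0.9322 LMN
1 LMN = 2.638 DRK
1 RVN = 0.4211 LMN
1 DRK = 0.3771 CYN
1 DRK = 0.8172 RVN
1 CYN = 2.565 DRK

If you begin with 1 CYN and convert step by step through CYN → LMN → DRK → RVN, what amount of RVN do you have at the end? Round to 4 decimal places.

1 CYN × 0.9322 = 0.9322 LMN
0.9322 LMN × 2.638 = 2.4591436 DRK
2.4591436 DRK × 0.8172 = 2.00961214992 RVN

2.0096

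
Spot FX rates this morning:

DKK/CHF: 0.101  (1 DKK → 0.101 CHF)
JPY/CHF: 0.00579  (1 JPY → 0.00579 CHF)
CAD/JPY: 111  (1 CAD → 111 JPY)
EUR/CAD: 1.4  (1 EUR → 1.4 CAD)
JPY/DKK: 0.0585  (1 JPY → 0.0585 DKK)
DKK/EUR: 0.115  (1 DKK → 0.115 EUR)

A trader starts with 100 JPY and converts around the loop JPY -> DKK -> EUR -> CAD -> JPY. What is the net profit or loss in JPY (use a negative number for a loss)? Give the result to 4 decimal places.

4.5454

100 JPY × 0.0585 = 5.85 DKK
5.85 DKK × 0.115 = 0.67275 EUR
0.67275 EUR × 1.4 = 0.94185 CAD
0.94185 CAD × 111 = 104.54535 JPY
Net change: 104.54535 − 100 = 4.54535 JPY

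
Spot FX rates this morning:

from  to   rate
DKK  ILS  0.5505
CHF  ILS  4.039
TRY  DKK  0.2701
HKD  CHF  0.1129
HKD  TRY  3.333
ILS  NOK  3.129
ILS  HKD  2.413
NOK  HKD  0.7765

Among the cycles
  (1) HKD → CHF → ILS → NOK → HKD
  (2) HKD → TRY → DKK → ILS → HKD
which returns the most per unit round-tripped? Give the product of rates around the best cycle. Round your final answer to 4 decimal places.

(1) 0.1129 × 4.039 × 3.129 × 0.7765 = 1.10794
(2) 3.333 × 0.2701 × 0.5505 × 2.413 = 1.19584
Highest is cycle (2) at 1.1958 (>1, arbitrage).

1.1958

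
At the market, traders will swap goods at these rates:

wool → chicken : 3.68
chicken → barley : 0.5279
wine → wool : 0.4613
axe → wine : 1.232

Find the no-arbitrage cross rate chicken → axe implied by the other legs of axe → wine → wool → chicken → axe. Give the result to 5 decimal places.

0.47814

Known legs of the cycle: 1.232 × 0.4613 × 3.68 = 2.091423488
For no arbitrage the full-cycle product must be 1, so the missing rate is 1 / 2.091423488 ≈ 0.4781432.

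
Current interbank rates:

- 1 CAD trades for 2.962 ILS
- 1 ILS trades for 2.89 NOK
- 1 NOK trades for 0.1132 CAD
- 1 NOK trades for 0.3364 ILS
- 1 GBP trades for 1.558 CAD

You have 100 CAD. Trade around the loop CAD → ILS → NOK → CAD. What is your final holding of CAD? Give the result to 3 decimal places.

100 CAD × 2.962 = 296.2 ILS
296.2 ILS × 2.89 = 856.018 NOK
856.018 NOK × 0.1132 = 96.9012376 CAD

96.901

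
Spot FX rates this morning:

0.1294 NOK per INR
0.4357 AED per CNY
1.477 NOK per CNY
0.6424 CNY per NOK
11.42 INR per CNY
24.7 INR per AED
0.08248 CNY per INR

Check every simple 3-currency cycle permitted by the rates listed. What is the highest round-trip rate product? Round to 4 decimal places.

INR→NOK→CNY→INR: 0.1294 × 0.6424 × 11.42 = 0.94931
AED→INR→CNY→AED: 24.7 × 0.08248 × 0.4357 = 0.88763
Maximum is INR→NOK→CNY→INR at 0.9493; no arbitrage — every cycle loses value.

0.9493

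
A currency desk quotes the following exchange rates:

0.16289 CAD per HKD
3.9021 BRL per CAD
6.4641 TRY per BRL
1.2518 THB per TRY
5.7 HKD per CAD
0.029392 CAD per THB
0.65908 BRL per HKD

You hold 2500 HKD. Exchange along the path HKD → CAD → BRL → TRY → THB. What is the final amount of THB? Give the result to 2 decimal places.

2500 HKD × 0.16289 = 407.225 CAD
407.225 CAD × 3.9021 = 1589.0326725 BRL
1589.0326725 BRL × 6.4641 = 10271.66609830725 TRY
10271.66609830725 TRY × 1.2518 = 12858.07162186101555 THB

12858.07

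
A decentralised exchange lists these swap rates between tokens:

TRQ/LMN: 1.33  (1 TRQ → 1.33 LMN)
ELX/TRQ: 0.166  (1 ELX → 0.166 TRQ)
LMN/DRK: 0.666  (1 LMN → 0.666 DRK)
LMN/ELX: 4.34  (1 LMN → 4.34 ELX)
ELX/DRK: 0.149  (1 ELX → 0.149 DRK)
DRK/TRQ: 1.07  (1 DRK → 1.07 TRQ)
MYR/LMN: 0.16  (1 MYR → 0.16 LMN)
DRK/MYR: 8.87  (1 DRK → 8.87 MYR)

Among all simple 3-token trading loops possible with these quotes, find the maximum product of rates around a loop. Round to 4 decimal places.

LMN→ELX→TRQ→LMN: 4.34 × 0.166 × 1.33 = 0.95819
LMN→DRK→TRQ→LMN: 0.666 × 1.07 × 1.33 = 0.94778
LMN→DRK→MYR→LMN: 0.666 × 8.87 × 0.16 = 0.94519
Maximum is LMN→ELX→TRQ→LMN at 0.9582; no arbitrage — every cycle loses value.

0.9582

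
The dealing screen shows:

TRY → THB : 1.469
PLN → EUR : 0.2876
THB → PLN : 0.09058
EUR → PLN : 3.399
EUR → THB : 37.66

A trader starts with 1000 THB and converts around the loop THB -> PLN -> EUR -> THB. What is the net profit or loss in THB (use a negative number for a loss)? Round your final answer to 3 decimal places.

1000 THB × 0.09058 = 90.58 PLN
90.58 PLN × 0.2876 = 26.050808 EUR
26.050808 EUR × 37.66 = 981.07342928 THB
Net change: 981.07342928 − 1000 = -18.92657072 THB

-18.927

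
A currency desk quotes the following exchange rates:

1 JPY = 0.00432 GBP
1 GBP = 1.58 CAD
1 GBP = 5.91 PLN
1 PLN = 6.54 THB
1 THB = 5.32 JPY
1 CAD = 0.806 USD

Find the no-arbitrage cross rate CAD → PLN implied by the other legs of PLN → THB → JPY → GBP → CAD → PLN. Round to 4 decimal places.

Known legs of the cycle: 6.54 × 5.32 × 0.00432 × 1.58 = 0.23748173568
For no arbitrage the full-cycle product must be 1, so the missing rate is 1 / 0.23748173568 ≈ 4.210850.

4.2109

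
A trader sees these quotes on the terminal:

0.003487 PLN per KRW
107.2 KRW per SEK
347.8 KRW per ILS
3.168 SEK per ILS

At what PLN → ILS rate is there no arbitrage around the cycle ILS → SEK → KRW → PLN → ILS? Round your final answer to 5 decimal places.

0.84444

Known legs of the cycle: 3.168 × 107.2 × 0.003487 = 1.1842186752
For no arbitrage the full-cycle product must be 1, so the missing rate is 1 / 1.1842186752 ≈ 0.8444386.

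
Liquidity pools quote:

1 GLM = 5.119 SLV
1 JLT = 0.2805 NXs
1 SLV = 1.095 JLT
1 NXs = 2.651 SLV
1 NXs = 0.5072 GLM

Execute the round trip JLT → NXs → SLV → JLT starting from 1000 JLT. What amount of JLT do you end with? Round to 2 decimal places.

814.25

1000 JLT × 0.2805 = 280.5 NXs
280.5 NXs × 2.651 = 743.6055 SLV
743.6055 SLV × 1.095 = 814.2480225 JLT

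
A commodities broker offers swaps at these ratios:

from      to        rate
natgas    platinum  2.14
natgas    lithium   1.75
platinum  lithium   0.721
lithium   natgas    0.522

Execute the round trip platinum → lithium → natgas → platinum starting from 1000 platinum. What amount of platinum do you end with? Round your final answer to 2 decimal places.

1000 platinum × 0.721 = 721 lithium
721 lithium × 0.522 = 376.362 natgas
376.362 natgas × 2.14 = 805.41468 platinum

805.41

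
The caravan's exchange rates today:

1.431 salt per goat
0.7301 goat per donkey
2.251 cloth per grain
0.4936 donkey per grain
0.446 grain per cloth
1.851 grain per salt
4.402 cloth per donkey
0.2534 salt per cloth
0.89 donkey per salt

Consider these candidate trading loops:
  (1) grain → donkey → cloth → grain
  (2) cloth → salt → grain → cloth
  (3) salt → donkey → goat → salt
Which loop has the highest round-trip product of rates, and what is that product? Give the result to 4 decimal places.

1.0558

(1) 0.4936 × 4.402 × 0.446 = 0.96908
(2) 0.2534 × 1.851 × 2.251 = 1.05582
(3) 0.89 × 0.7301 × 1.431 = 0.92985
Highest is cycle (2) at 1.0558 (>1, arbitrage).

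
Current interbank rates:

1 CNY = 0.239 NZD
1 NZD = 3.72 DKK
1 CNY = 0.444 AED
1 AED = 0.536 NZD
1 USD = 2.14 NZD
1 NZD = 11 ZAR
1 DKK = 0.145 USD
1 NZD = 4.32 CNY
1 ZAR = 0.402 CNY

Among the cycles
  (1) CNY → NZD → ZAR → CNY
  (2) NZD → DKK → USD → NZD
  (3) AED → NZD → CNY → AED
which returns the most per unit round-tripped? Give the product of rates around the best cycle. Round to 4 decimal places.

1.1543

(1) 0.239 × 11 × 0.402 = 1.05686
(2) 3.72 × 0.145 × 2.14 = 1.15432
(3) 0.536 × 4.32 × 0.444 = 1.02809
Highest is cycle (2) at 1.1543 (>1, arbitrage).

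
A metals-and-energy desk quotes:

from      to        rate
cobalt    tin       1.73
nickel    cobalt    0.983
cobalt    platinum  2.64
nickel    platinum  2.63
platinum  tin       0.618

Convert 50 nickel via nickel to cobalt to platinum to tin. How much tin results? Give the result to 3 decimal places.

50 nickel × 0.983 = 49.15 cobalt
49.15 cobalt × 2.64 = 129.756 platinum
129.756 platinum × 0.618 = 80.189208 tin

80.189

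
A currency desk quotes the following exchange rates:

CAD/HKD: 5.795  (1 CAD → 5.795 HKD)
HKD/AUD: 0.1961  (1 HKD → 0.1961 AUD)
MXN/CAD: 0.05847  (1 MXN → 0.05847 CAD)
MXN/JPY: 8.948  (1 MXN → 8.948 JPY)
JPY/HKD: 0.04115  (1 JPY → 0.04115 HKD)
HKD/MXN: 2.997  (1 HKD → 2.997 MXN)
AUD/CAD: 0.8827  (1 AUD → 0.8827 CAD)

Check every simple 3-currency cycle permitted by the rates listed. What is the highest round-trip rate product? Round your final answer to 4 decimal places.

HKD→MXN→JPY→HKD: 2.997 × 8.948 × 0.04115 = 1.10353
HKD→MXN→CAD→HKD: 2.997 × 0.05847 × 5.795 = 1.01548
HKD→AUD→CAD→HKD: 0.1961 × 0.8827 × 5.795 = 1.00310
Maximum is HKD→MXN→JPY→HKD at 1.1035; arbitrage exists.

1.1035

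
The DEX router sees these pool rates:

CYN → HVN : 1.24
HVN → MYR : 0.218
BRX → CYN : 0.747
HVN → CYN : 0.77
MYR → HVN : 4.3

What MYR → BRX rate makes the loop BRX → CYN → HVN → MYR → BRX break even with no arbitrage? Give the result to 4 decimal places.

4.9522

Known legs of the cycle: 0.747 × 1.24 × 0.218 = 0.20192904
For no arbitrage the full-cycle product must be 1, so the missing rate is 1 / 0.20192904 ≈ 4.952235.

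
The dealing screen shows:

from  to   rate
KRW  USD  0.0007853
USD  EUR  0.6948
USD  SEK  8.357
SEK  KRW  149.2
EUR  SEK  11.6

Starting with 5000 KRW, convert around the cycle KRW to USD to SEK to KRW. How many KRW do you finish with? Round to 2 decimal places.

4895.81

5000 KRW × 0.0007853 = 3.9265 USD
3.9265 USD × 8.357 = 32.8137605 SEK
32.8137605 SEK × 149.2 = 4895.8130666 KRW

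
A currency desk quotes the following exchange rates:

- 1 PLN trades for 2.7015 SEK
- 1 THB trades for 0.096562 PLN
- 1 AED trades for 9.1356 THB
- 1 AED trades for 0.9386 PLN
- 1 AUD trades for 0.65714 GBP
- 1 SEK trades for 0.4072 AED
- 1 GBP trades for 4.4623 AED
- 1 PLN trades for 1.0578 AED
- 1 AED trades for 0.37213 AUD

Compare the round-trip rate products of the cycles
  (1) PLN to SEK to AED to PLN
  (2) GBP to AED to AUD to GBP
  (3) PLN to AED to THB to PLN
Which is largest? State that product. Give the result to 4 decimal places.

(1) 2.7015 × 0.4072 × 0.9386 = 1.03251
(2) 4.4623 × 0.37213 × 0.65714 = 1.09122
(3) 1.0578 × 9.1356 × 0.096562 = 0.93314
Highest is cycle (2) at 1.0912 (>1, arbitrage).

1.0912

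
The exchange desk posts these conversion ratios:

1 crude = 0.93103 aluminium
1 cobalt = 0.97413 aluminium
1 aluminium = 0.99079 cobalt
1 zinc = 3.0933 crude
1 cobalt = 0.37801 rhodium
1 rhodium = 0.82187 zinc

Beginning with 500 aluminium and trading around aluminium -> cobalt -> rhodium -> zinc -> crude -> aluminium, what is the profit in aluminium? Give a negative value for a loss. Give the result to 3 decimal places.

500 aluminium × 0.99079 = 495.395 cobalt
495.395 cobalt × 0.37801 = 187.26426395 rhodium
187.26426395 rhodium × 0.82187 = 153.9068806125865 zinc
153.9068806125865 zinc × 3.0933 = 476.08015379891382045 crude
476.08015379891382045 crude × 0.93103 = 443.2449055914027342535635 aluminium
Net change: 443.2449055914027342535635 − 500 = -56.7550944085972657464365 aluminium

-56.755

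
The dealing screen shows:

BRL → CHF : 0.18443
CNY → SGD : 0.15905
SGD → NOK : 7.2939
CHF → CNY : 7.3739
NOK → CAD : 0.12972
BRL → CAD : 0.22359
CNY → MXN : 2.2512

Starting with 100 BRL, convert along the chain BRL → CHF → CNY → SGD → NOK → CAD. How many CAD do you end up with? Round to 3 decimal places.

100 BRL × 0.18443 = 18.443 CHF
18.443 CHF × 7.3739 = 135.9968377 CNY
135.9968377 CNY × 0.15905 = 21.630297036185 SGD
21.630297036185 SGD × 7.2939 = 157.7692235522297715 NOK
157.7692235522297715 NOK × 0.12972 = 20.46582367919524595898 CAD

20.466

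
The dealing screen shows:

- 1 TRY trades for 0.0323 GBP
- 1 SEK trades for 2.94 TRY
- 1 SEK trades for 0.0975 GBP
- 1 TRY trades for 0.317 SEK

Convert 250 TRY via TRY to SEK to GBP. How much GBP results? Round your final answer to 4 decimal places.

7.7269

250 TRY × 0.317 = 79.25 SEK
79.25 SEK × 0.0975 = 7.726875 GBP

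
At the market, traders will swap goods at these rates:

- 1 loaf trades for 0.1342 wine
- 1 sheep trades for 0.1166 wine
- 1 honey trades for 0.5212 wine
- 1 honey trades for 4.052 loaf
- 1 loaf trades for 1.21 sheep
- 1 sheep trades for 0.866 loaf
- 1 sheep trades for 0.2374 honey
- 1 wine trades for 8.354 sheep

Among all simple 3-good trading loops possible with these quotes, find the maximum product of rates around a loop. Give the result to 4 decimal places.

1.1640

loaf→sheep→honey→loaf: 1.21 × 0.2374 × 4.052 = 1.16395
wine→sheep→honey→wine: 8.354 × 0.2374 × 0.5212 = 1.03366
wine→sheep→loaf→wine: 8.354 × 0.866 × 0.1342 = 0.97088
Maximum is loaf→sheep→honey→loaf at 1.1640; arbitrage exists.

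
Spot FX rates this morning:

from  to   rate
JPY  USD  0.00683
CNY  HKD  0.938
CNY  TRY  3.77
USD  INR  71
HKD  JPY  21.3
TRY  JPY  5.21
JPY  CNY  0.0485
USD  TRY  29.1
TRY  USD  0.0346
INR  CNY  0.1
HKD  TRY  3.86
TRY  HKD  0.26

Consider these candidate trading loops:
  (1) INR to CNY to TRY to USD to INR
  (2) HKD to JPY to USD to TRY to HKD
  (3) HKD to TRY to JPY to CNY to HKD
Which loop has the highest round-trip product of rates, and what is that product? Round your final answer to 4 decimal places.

(1) 0.1 × 3.77 × 0.0346 × 71 = 0.92614
(2) 21.3 × 0.00683 × 29.1 × 0.26 = 1.10069
(3) 3.86 × 5.21 × 0.0485 × 0.938 = 0.91489
Highest is cycle (2) at 1.1007 (>1, arbitrage).

1.1007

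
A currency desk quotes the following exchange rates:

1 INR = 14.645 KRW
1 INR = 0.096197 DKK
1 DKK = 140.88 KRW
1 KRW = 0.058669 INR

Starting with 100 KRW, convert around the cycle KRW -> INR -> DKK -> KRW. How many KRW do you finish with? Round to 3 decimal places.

79.510

100 KRW × 0.058669 = 5.8669 INR
5.8669 INR × 0.096197 = 0.5643781793 DKK
0.5643781793 DKK × 140.88 = 79.509597899784 KRW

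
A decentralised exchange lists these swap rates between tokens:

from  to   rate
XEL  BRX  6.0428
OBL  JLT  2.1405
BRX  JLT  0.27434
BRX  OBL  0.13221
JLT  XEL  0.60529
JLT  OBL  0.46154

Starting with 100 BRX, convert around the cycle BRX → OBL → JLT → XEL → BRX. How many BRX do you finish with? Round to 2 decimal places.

100 BRX × 0.13221 = 13.221 OBL
13.221 OBL × 2.1405 = 28.2995505 JLT
28.2995505 JLT × 0.60529 = 17.129434922145 XEL
17.129434922145 XEL × 6.0428 = 103.509749347537806 BRX

103.51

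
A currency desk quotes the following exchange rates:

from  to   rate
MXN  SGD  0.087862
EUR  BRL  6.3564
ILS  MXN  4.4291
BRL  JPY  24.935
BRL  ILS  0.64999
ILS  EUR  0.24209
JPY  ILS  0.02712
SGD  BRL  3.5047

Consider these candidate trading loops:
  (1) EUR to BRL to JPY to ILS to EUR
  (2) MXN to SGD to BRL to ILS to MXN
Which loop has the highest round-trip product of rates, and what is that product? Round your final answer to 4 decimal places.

(1) 6.3564 × 24.935 × 0.02712 × 0.24209 = 1.04061
(2) 0.087862 × 3.5047 × 0.64999 × 4.4291 = 0.88649
Highest is cycle (1) at 1.0406 (>1, arbitrage).

1.0406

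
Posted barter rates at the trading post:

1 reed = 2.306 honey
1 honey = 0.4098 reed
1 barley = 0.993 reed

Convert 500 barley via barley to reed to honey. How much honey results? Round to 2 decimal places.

500 barley × 0.993 = 496.5 reed
496.5 reed × 2.306 = 1144.929 honey

1144.93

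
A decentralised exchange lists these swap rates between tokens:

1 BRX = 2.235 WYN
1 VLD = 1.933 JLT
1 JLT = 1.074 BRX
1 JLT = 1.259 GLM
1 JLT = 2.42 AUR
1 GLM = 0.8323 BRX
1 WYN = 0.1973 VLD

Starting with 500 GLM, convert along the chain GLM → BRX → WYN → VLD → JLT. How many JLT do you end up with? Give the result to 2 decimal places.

354.72

500 GLM × 0.8323 = 416.15 BRX
416.15 BRX × 2.235 = 930.09525 WYN
930.09525 WYN × 0.1973 = 183.507792825 VLD
183.507792825 VLD × 1.933 = 354.720563530725 JLT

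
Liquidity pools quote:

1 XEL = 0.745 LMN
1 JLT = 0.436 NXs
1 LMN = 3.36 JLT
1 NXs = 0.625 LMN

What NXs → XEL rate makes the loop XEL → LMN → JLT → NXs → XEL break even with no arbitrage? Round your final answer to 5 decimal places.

Known legs of the cycle: 0.745 × 3.36 × 0.436 = 1.0913952
For no arbitrage the full-cycle product must be 1, so the missing rate is 1 / 1.0913952 ≈ 0.9162584.

0.91626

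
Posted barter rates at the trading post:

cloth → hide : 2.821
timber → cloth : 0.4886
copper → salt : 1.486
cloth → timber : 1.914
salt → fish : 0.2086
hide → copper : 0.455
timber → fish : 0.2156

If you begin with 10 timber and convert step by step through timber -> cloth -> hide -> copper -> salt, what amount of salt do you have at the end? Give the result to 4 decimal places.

10 timber × 0.4886 = 4.886 cloth
4.886 cloth × 2.821 = 13.783406 hide
13.783406 hide × 0.455 = 6.27144973 copper
6.27144973 copper × 1.486 = 9.31937429878 salt

9.3194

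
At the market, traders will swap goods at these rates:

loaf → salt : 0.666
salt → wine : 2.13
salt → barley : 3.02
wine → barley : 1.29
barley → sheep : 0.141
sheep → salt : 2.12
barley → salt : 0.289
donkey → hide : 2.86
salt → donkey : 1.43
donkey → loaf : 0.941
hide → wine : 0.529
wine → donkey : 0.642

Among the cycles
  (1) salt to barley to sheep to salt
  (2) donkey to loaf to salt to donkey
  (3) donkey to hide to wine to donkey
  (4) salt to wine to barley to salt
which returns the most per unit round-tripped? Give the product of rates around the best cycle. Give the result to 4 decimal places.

(1) 3.02 × 0.141 × 2.12 = 0.90274
(2) 0.941 × 0.666 × 1.43 = 0.89619
(3) 2.86 × 0.529 × 0.642 = 0.97131
(4) 2.13 × 1.29 × 0.289 = 0.79409
Highest is cycle (3) at 0.9713 (≤1, no arbitrage).

0.9713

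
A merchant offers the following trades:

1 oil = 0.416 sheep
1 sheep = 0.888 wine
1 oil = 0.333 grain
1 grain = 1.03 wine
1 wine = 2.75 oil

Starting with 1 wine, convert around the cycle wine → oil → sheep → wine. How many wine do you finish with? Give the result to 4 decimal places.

1.0159

1 wine × 2.75 = 2.75 oil
2.75 oil × 0.416 = 1.144 sheep
1.144 sheep × 0.888 = 1.015872 wine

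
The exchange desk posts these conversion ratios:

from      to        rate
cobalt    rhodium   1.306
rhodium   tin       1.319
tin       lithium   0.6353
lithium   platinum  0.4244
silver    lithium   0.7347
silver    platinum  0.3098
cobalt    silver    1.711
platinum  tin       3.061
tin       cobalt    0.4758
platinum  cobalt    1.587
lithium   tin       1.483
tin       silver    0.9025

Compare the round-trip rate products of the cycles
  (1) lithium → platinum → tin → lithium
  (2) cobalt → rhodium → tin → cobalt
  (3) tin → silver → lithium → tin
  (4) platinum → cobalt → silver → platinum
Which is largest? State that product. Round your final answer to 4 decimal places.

(1) 0.4244 × 3.061 × 0.6353 = 0.82531
(2) 1.306 × 1.319 × 0.4758 = 0.81962
(3) 0.9025 × 0.7347 × 1.483 = 0.98333
(4) 1.587 × 1.711 × 0.3098 = 0.84122
Highest is cycle (3) at 0.9833 (≤1, no arbitrage).

0.9833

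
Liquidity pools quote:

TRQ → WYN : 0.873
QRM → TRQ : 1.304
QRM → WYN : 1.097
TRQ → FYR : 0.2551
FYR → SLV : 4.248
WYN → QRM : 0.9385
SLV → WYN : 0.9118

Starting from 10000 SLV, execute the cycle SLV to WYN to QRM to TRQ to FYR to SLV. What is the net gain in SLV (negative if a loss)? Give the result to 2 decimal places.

2092.23

10000 SLV × 0.9118 = 9118 WYN
9118 WYN × 0.9385 = 8557.243 QRM
8557.243 QRM × 1.304 = 11158.644872 TRQ
11158.644872 TRQ × 0.2551 = 2846.5703068472 FYR
2846.5703068472 FYR × 4.248 = 12092.2306634869056 SLV
Net change: 12092.2306634869056 − 10000 = 2092.2306634869056 SLV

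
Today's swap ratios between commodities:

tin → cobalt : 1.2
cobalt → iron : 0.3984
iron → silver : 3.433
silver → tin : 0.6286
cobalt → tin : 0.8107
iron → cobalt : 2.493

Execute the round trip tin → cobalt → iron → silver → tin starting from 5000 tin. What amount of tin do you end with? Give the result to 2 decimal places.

5158.44

5000 tin × 1.2 = 6000 cobalt
6000 cobalt × 0.3984 = 2390.4 iron
2390.4 iron × 3.433 = 8206.2432 silver
8206.2432 silver × 0.6286 = 5158.44447552 tin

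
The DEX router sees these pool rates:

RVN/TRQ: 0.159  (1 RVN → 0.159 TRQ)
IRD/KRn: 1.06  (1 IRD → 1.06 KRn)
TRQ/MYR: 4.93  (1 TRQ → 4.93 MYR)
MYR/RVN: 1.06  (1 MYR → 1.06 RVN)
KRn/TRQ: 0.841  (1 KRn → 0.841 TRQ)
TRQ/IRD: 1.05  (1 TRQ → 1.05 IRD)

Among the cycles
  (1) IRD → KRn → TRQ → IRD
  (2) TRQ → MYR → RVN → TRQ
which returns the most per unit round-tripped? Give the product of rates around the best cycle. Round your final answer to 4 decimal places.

(1) 1.06 × 0.841 × 1.05 = 0.93603
(2) 4.93 × 1.06 × 0.159 = 0.83090
Highest is cycle (1) at 0.9360 (≤1, no arbitrage).

0.9360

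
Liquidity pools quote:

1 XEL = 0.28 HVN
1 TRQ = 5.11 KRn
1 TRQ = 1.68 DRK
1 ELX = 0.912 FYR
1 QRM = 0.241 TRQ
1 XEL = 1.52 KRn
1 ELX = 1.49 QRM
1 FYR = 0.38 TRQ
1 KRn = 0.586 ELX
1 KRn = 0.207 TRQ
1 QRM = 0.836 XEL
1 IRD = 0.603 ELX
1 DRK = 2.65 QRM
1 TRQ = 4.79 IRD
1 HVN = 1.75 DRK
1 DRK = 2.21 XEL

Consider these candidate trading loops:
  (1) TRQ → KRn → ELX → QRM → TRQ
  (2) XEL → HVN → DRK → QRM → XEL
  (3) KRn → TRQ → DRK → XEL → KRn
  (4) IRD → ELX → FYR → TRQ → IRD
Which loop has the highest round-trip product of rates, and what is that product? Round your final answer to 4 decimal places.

(1) 5.11 × 0.586 × 1.49 × 0.241 = 1.07528
(2) 0.28 × 1.75 × 2.65 × 0.836 = 1.08555
(3) 0.207 × 1.68 × 2.21 × 1.52 = 1.16820
(4) 0.603 × 0.912 × 0.38 × 4.79 = 1.00099
Highest is cycle (3) at 1.1682 (>1, arbitrage).

1.1682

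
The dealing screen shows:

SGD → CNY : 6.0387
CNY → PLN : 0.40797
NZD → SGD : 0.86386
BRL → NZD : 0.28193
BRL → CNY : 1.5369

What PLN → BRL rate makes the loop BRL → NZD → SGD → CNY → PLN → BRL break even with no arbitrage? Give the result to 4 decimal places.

1.6666

Known legs of the cycle: 0.28193 × 0.86386 × 6.0387 × 0.40797 = 0.6000070307892722622
For no arbitrage the full-cycle product must be 1, so the missing rate is 1 / 0.6000070307892722622 ≈ 1.666647.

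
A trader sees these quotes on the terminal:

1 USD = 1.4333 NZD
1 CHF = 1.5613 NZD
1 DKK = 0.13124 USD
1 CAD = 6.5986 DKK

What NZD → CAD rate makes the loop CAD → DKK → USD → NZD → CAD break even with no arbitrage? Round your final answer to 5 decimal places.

0.80565

Known legs of the cycle: 6.5986 × 0.13124 × 1.4333 = 1.2412381783912
For no arbitrage the full-cycle product must be 1, so the missing rate is 1 / 1.2412381783912 ≈ 0.8056471.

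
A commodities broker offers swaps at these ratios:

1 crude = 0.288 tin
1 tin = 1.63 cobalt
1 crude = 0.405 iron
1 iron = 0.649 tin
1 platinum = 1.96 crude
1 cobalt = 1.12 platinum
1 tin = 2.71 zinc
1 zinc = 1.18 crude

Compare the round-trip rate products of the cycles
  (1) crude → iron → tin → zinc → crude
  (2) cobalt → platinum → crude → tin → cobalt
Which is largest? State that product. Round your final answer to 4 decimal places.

(1) 0.405 × 0.649 × 2.71 × 1.18 = 0.84053
(2) 1.12 × 1.96 × 0.288 × 1.63 = 1.03051
Highest is cycle (2) at 1.0305 (>1, arbitrage).

1.0305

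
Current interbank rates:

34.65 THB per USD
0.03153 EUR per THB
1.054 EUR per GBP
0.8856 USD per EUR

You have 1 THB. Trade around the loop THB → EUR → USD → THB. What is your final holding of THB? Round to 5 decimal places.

0.96753

1 THB × 0.03153 = 0.03153 EUR
0.03153 EUR × 0.8856 = 0.027922968 USD
0.027922968 USD × 34.65 = 0.9675308412 THB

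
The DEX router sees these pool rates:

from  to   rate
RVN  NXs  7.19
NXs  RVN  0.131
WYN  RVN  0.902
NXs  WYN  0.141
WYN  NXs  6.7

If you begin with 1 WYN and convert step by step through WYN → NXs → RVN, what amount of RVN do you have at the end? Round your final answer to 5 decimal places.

1 WYN × 6.7 = 6.7 NXs
6.7 NXs × 0.131 = 0.8777 RVN

0.87770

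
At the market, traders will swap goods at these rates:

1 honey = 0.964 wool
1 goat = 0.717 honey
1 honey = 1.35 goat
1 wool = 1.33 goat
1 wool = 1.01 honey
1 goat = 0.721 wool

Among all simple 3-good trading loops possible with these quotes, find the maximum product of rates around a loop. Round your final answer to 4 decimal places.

goat→wool→honey→goat: 0.721 × 1.01 × 1.35 = 0.98308
goat→honey→wool→goat: 0.717 × 0.964 × 1.33 = 0.91928
Maximum is goat→wool→honey→goat at 0.9831; no arbitrage — every cycle loses value.

0.9831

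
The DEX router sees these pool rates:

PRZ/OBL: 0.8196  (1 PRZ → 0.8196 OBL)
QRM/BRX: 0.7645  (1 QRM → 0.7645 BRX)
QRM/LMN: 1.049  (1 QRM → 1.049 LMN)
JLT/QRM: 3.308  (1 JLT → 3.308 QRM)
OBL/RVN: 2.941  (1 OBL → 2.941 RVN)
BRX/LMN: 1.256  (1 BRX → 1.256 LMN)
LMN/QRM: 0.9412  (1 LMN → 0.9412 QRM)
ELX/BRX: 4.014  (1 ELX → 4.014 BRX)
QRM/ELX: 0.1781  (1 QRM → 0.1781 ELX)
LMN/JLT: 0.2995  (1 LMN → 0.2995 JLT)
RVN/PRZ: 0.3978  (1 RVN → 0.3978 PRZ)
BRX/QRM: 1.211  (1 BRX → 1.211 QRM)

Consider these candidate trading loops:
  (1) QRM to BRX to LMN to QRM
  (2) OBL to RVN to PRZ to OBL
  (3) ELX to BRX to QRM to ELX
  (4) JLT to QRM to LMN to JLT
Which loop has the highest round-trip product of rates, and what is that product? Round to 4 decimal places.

(1) 0.7645 × 1.256 × 0.9412 = 0.90375
(2) 2.941 × 0.3978 × 0.8196 = 0.95887
(3) 4.014 × 1.211 × 0.1781 = 0.86574
(4) 3.308 × 1.049 × 0.2995 = 1.03929
Highest is cycle (4) at 1.0393 (>1, arbitrage).

1.0393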